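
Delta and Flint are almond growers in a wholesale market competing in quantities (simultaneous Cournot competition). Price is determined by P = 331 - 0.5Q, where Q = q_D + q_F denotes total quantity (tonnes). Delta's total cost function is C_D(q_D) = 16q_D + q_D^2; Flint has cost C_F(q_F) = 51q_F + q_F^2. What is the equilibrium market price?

246

Delta's profit: π_D = (331 - 0.5Q)q_D - (16q_D + q_D²). Setting ∂π_D/∂q_D = 0: 315 - 3q_D - (1/2)(q_F) = 0.
Flint's first-order condition: 280 - 3q_F - (1/2)(q_D) = 0.
Rearranging gives the reaction functions q_D = (315 - (1/2)q_F)/3 and q_F = (280 - (1/2)q_D)/3.
Solving the pair: q_D = 92, q_F = 78.
Total output Q = 170, so price P = 331 - (1/2)·170 = 246.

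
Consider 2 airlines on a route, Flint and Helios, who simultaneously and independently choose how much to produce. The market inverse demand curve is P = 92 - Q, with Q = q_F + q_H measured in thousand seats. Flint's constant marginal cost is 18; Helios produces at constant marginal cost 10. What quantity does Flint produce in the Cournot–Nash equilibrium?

Flint's profit: π_F = (92 - Q)q_F - (18q_F). Setting ∂π_F/∂q_F = 0: 74 - 2q_F - (q_H) = 0.
Helios's profit: π_H = (92 - Q)q_H - (10q_H). Setting ∂π_H/∂q_H = 0: 82 - 2q_H - (q_F) = 0.
Best responses: q_F = (74 - q_H)/2, q_H = (82 - q_F)/2.
Substituting one into the other gives q_F = 22 and q_H = 30.

22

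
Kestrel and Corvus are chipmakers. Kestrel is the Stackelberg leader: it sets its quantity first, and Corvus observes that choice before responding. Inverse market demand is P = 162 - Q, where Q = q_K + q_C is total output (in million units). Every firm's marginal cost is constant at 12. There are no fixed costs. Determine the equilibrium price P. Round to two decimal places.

Solve by backward induction. Given q_K, the follower Corvus maximises π_C = (162 - q_K - q_C)q_C - 12q_C.
Follower FOC: 150 - q_K - 2q_C = 0, so q_C(q_K) = (150 - q_K)/2.
Kestrel substitutes q_C(q_K) into its own profit: π_K = q_K(162 - q_K - (150 - q_K)/2) - 12q_K = (87 - (1/2)q_K)q_K - 12q_K.
The leader's first-order condition 75 - q_K = 0 yields q_K = 75.
Then q_C = (150 - 75)/2 = 75/2.
Total output Q = 225/2, so price P = 162 - 225/2 = 99/2.

49.50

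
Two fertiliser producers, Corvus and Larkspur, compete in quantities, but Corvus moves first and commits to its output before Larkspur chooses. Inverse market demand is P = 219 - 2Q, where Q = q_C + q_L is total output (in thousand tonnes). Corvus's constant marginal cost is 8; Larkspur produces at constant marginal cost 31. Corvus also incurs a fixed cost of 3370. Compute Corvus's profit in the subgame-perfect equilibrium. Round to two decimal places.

Solve by backward induction. Given q_C, the follower Larkspur maximises π_L = (219 - 2q_C - 2q_L)q_L - 31q_L.
Follower FOC: 188 - 2q_C - 4q_L = 0, so q_L(q_C) = (188 - 2q_C)/4.
The leader anticipates this reaction. Substituting into P = 219 - 2Q gives P = 125 - q_C, so π_C = (125 - q_C)q_C - 8q_C.
Maximising: ∂π_C/∂q_C = 117 - 2q_C = 0, giving q_C = 117/2.
Then q_L = (188 - 2·(117/2))/4 = 71/4.
Price P = 219 - 2·(305/4) = 133/2.
Corvus's profit: (133/2 - 8)·(117/2) - 3370 = 209/4.

52.25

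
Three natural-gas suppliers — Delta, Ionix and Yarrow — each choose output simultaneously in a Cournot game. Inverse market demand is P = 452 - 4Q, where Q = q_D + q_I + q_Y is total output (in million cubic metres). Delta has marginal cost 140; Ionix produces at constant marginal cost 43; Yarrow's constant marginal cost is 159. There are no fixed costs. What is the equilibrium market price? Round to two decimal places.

198.50

Delta's profit: π_D = (452 - 4Q)q_D - (140q_D). Setting ∂π_D/∂q_D = 0: 312 - 8q_D - 4(q_I + q_Y) = 0.
Ionix's profit: π_I = (452 - 4Q)q_I - (43q_I). Setting ∂π_I/∂q_I = 0: 409 - 8q_I - 4(q_D + q_Y) = 0.
Yarrow's profit: π_Y = (452 - 4Q)q_Y - (159q_Y). Setting ∂π_Y/∂q_Y = 0: 293 - 8q_Y - 4(q_D + q_I) = 0.
Summing all 3 equations gives 1014 − 16Q = 0, hence Q = 507/8.
Back-substituting: q_D = (312 − 507/2)/4 = 117/8, q_I = (409 − 507/2)/4 = 311/8, q_Y = (293 − 507/2)/4 = 79/8.
Total output Q = 507/8, so price P = 452 - 4·(507/8) = 397/2.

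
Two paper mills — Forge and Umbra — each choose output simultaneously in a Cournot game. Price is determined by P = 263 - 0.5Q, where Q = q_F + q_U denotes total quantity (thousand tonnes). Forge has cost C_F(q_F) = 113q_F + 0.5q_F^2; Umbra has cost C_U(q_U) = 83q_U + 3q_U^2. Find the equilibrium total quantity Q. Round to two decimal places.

Forge's profit: π_F = (263 - 0.5Q)q_F - (113q_F + (1/2)q_F²). Setting ∂π_F/∂q_F = 0: 150 - 2q_F - (1/2)(q_U) = 0.
Umbra's first-order condition: 180 - 7q_U - (1/2)(q_F) = 0.
Rearranging gives the reaction functions q_F = (150 - (1/2)q_U)/2 and q_U = (180 - (1/2)q_F)/7.
Substituting one into the other gives q_F = 768/11 and q_U = 228/11.
Total output Q = 768/11 + 228/11 = 996/11.

90.55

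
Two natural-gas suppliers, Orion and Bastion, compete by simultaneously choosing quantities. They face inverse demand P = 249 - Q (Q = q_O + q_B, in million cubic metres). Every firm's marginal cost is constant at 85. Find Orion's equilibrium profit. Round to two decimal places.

A representative firm's profit is π_i = q_i(249 - Q) - 85q_i.
First-order condition (treating rivals' output as given): 164 - 2q_i - q_j = 0.
With identical firms every q_j equals q_i, so q_j = q_i and 164 = 3q_i, giving q_i = 164/3.
Price P = 249 - 328/3 = 419/3.
Orion's profit: (419/3 - 85)·(164/3) = 2988.4444.

2988.44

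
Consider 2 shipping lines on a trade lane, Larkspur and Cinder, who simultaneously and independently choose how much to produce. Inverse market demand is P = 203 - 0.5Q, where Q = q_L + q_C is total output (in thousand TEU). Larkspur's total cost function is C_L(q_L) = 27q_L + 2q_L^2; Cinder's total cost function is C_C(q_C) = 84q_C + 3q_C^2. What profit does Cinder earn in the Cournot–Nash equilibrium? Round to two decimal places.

Larkspur's profit: π_L = (203 - 0.5Q)q_L - (27q_L + 2q_L²). Setting ∂π_L/∂q_L = 0: 176 - 5q_L - (1/2)(q_C) = 0.
Cinder's profit: π_C = (203 - 0.5Q)q_C - (84q_C + 3q_C²). Setting ∂π_C/∂q_C = 0: 119 - 7q_C - (1/2)(q_L) = 0.
Best responses: q_L = (176 - (1/2)q_C)/5, q_C = (119 - (1/2)q_L)/7.
Substituting one into the other gives q_L = 33.7410 and q_C = 14.5899.
Price P = 203 - (1/2)·48.3309 = 178.8345.
Cinder's profit: 178.8345·14.5899 - 84·14.5899 - 3·14.5899² = 745.0310.

745.03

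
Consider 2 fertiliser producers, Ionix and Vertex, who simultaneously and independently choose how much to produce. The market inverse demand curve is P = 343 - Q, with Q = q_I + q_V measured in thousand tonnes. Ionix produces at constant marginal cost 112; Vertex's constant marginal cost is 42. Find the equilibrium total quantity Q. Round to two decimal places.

Ionix's profit: π_I = (343 - Q)q_I - (112q_I). Setting ∂π_I/∂q_I = 0: 231 - 2q_I - (q_V) = 0.
Vertex's profit: π_V = (343 - Q)q_V - (42q_V). Setting ∂π_V/∂q_V = 0: 301 - 2q_V - (q_I) = 0.
Best responses: q_I = (231 - q_V)/2, q_V = (301 - q_I)/2.
Solving the pair: q_I = 161/3, q_V = 371/3.
Total output Q = 161/3 + 371/3 = 532/3.

177.33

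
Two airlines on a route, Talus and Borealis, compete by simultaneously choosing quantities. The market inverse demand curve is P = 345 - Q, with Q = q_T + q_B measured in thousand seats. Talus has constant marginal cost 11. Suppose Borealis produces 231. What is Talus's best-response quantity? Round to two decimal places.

51.50

With the rival's output fixed at 231, Talus's profit is π_T = (345 - 231 - q_T)q_T - (11q_T) = (114 - q_T)q_T - (11q_T).
∂π_T/∂q_T = 103 - 2q_T = 0, so q_T = 103/2.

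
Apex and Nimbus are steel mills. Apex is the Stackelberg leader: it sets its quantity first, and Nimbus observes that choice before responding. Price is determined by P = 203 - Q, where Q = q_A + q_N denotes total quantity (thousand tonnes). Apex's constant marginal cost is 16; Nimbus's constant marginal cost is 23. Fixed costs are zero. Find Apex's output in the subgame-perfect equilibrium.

Solve by backward induction. Given q_A, the follower Nimbus maximises π_N = (203 - q_A - q_N)q_N - 23q_N.
Setting the follower's marginal profit to zero, 180 - q_A - 2q_N = 0, i.e. q_N = (180 - q_A)/2.
Apex substitutes q_N(q_A) into its own profit: π_A = q_A(203 - q_A - (180 - q_A)/2) - 16q_A = (113 - (1/2)q_A)q_A - 16q_A.
Maximising: ∂π_A/∂q_A = 97 - q_A = 0, giving q_A = 97.
Then q_N = (180 - 97)/2 = 83/2.

97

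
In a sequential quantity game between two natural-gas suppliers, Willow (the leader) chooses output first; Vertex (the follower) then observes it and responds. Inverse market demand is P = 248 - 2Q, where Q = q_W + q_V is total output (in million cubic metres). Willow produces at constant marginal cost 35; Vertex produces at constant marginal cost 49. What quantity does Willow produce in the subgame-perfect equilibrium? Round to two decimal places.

56.75

Solve by backward induction. Given q_W, the follower Vertex maximises π_V = (248 - 2q_W - 2q_V)q_V - 49q_V.
Setting the follower's marginal profit to zero, 199 - 2q_W - 4q_V = 0, i.e. q_V = (199 - 2q_W)/4.
Willow substitutes q_V(q_W) into its own profit: π_W = q_W(248 - 2q_W - (199 - 2q_W)/2) - 35q_W = (297/2 - q_W)q_W - 35q_W.
Leader FOC: 227/2 - 2q_W = 0, so q_W = 227/4.
Then q_V = (199 - 2·(227/4))/4 = 171/8.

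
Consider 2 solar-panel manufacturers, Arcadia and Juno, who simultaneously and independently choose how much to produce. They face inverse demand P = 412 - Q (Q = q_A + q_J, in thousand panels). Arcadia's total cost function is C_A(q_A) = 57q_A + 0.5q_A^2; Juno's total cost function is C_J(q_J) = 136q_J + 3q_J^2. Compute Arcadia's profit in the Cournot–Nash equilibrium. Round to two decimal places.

Arcadia's profit: π_A = (412 - Q)q_A - (57q_A + (1/2)q_A²). Setting ∂π_A/∂q_A = 0: 355 - 3q_A - (q_J) = 0.
Juno's profit: π_J = (412 - Q)q_J - (136q_J + 3q_J²). Setting ∂π_J/∂q_J = 0: 276 - 8q_J - (q_A) = 0.
So q_A = (355 - q_J)/3 and q_J = (276 - q_A)/8.
Substituting one into the other gives q_A = 111.4783 and q_J = 473/23.
Price P = 412 - 132.0435 = 279.9565.
Arcadia's profit: 279.9565·111.4783 - 57·111.4783 - (1/2)·111.4783² = 18641.1040.

18641.10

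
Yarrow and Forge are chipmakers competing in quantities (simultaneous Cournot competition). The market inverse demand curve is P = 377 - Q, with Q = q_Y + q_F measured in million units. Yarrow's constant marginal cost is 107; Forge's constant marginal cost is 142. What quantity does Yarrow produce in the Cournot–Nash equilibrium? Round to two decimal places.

Yarrow's profit: π_Y = (377 - Q)q_Y - (107q_Y). Setting ∂π_Y/∂q_Y = 0: 270 - 2q_Y - (q_F) = 0.
Forge's first-order condition: 235 - 2q_F - (q_Y) = 0.
Rearranging gives the reaction functions q_Y = (270 - q_F)/2 and q_F = (235 - q_Y)/2.
Substituting one into the other gives q_Y = 305/3 and q_F = 200/3.

101.67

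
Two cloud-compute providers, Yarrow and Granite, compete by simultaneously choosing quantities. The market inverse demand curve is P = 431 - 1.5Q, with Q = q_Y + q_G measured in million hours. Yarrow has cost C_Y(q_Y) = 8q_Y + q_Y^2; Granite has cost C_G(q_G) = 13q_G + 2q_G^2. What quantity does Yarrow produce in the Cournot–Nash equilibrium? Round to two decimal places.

Yarrow's profit: π_Y = (431 - 1.5Q)q_Y - (8q_Y + q_Y²). Setting ∂π_Y/∂q_Y = 0: 423 - 5q_Y - (3/2)(q_G) = 0.
Granite's profit: π_G = (431 - 1.5Q)q_G - (13q_G + 2q_G²). Setting ∂π_G/∂q_G = 0: 418 - 7q_G - (3/2)(q_Y) = 0.
So q_Y = (423 - (3/2)q_G)/5 and q_G = (418 - (3/2)q_Y)/7.
Substituting one into the other gives q_Y = 71.2672 and q_G = 44.4427.

71.27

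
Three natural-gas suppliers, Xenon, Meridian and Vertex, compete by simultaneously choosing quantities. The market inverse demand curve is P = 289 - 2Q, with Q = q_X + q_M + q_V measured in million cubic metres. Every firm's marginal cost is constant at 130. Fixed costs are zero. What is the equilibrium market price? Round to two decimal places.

169.75

Each firm earns π_i = (289 - 2Q)q_i - 130q_i.
Setting ∂π_i/∂q_i = 0 with rivals' quantities fixed: 159 - 4q_i - 2·Σ_{j≠i} q_j = 0.
With identical firms every q_j equals q_i, so Σ_{j≠i} q_j = 2q_i and 159 = 8q_i, giving q_i = 159/8.
Total output Q = 477/8, so price P = 289 - 2·(477/8) = 679/4.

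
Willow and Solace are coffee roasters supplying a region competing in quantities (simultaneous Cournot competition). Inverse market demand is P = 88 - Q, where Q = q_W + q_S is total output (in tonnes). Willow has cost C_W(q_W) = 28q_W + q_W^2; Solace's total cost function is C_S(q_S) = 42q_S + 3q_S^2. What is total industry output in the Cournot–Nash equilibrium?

Willow's profit: π_W = (88 - Q)q_W - (28q_W + q_W²). Setting ∂π_W/∂q_W = 0: 60 - 4q_W - (q_S) = 0.
Solace's first-order condition: 46 - 8q_S - (q_W) = 0.
So q_W = (60 - q_S)/4 and q_S = (46 - q_W)/8.
Substituting one into the other gives q_W = 14 and q_S = 4.
Total output Q = 14 + 4 = 18.

18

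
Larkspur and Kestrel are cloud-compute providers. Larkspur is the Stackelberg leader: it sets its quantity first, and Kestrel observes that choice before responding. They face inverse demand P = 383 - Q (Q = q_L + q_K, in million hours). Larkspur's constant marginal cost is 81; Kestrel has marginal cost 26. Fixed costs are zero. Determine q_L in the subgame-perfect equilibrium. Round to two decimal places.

Solve by backward induction. Given q_L, the follower Kestrel maximises π_K = (383 - q_L - q_K)q_K - 26q_K.
Setting the follower's marginal profit to zero, 357 - q_L - 2q_K = 0, i.e. q_K = (357 - q_L)/2.
Larkspur substitutes q_K(q_L) into its own profit: π_L = q_L(383 - q_L - (357 - q_L)/2) - 81q_L = (409/2 - (1/2)q_L)q_L - 81q_L.
The leader's first-order condition 247/2 - q_L = 0 yields q_L = 247/2.
Then q_K = (357 - 247/2)/2 = 467/4.

123.50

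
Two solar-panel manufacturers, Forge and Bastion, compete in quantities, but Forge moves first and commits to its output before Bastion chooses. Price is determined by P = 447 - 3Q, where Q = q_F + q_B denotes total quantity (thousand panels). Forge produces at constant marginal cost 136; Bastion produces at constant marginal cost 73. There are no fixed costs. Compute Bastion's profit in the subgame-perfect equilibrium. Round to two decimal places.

5208.33

Solve by backward induction. Given q_F, the follower Bastion maximises π_B = (447 - 3q_F - 3q_B)q_B - 73q_B.
Setting the follower's marginal profit to zero, 374 - 3q_F - 6q_B = 0, i.e. q_B = (374 - 3q_F)/6.
The leader anticipates this reaction. Substituting into P = 447 - 3Q gives P = 260 - (3/2)q_F, so π_F = (260 - (3/2)q_F)q_F - 136q_F.
The leader's first-order condition 124 - 3q_F = 0 yields q_F = 124/3.
Then q_B = (374 - 3·(124/3))/6 = 125/3.
Price P = 447 - 3·83 = 198.
Bastion's profit: (198 - 73)·(125/3) = 5208.3333.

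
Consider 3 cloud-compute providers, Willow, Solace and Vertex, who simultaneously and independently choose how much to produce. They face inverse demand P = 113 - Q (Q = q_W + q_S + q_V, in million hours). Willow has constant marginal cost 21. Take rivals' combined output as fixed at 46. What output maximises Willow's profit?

23

With rivals' combined output fixed at 46, Willow's profit is π_W = (113 - 46 - q_W)q_W - (21q_W) = (67 - q_W)q_W - (21q_W).
∂π_W/∂q_W = 46 - 2q_W = 0, so q_W = 23.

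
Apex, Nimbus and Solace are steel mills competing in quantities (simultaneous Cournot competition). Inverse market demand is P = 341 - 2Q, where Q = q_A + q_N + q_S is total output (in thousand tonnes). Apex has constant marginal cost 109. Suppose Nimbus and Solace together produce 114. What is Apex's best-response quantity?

1

With rivals' combined output fixed at 114, Apex's profit is π_A = (341 - 2·114 - 2q_A)q_A - (109q_A) = (113 - 2q_A)q_A - (109q_A).
∂π_A/∂q_A = 4 - 4q_A = 0, so q_A = 1.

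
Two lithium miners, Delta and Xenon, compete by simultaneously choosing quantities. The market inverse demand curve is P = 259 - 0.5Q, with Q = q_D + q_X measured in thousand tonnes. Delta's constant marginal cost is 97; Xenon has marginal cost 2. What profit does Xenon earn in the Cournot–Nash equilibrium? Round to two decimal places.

27534.22

Delta's profit: π_D = (259 - 0.5Q)q_D - (97q_D). Setting ∂π_D/∂q_D = 0: 162 - q_D - (1/2)(q_X) = 0.
Xenon's first-order condition: 257 - q_X - (1/2)(q_D) = 0.
Rearranging gives the reaction functions q_D = (162 - (1/2)q_X) and q_X = (257 - (1/2)q_D).
Solving the pair: q_D = 134/3, q_X = 704/3.
Price P = 259 - (1/2)·(838/3) = 358/3.
Xenon's profit: (358/3 - 2)·(704/3) = 27534.2222.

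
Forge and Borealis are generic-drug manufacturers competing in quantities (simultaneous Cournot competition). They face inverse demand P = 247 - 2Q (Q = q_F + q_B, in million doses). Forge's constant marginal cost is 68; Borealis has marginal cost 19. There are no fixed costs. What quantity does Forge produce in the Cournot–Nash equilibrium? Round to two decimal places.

Forge's profit: π_F = (247 - 2Q)q_F - (68q_F). Setting ∂π_F/∂q_F = 0: 179 - 4q_F - 2(q_B) = 0.
Borealis's first-order condition: 228 - 4q_B - 2(q_F) = 0.
So q_F = (179 - 2q_B)/4 and q_B = (228 - 2q_F)/4.
Substituting one into the other gives q_F = 65/3 and q_B = 277/6.

21.67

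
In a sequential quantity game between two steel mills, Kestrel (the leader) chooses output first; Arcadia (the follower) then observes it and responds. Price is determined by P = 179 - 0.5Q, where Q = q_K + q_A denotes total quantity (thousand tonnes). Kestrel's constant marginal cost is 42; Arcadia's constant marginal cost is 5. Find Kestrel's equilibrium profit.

The follower Arcadia best-responds to any q_K: π_A = (179 - 0.5Q)q_A - 5q_A.
Follower FOC: 174 - (1/2)q_K - q_A = 0, so q_A(q_K) = (174 - (1/2)q_K).
Kestrel substitutes q_A(q_K) into its own profit: π_K = q_K(179 - (1/2)q_K - (174 - (1/2)q_K)/2) - 42q_K = (92 - (1/4)q_K)q_K - 42q_K.
The leader's first-order condition 50 - (1/2)q_K = 0 yields q_K = 100.
Then q_A = (174 - (1/2)·100) = 124.
Price P = 179 - (1/2)·224 = 67.
Kestrel's profit: (67 - 42)·100 = 2500.

2500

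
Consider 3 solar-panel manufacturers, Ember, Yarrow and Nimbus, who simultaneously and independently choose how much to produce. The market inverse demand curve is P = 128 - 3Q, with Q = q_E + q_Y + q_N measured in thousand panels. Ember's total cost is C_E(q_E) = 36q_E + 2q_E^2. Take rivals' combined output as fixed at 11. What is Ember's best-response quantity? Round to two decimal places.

5.90

With rivals' combined output fixed at 11, Ember's profit is π_E = (128 - 3·11 - 3q_E)q_E - (36q_E + 2q_E²) = (95 - 3q_E)q_E - (36q_E + 2q_E²).
∂π_E/∂q_E = 59 - 10q_E = 0, so q_E = 59/10.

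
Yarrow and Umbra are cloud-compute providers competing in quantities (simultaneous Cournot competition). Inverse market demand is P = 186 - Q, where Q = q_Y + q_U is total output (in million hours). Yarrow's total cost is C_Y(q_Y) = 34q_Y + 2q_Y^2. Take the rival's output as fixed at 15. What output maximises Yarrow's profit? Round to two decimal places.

With the rival's output fixed at 15, Yarrow's profit is π_Y = (186 - 15 - q_Y)q_Y - (34q_Y + 2q_Y²) = (171 - q_Y)q_Y - (34q_Y + 2q_Y²).
∂π_Y/∂q_Y = 137 - 6q_Y = 0, so q_Y = 137/6.

22.83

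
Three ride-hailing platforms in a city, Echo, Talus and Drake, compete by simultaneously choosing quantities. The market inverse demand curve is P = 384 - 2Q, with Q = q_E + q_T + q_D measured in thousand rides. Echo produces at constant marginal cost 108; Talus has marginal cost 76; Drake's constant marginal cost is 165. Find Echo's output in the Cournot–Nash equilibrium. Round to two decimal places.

37.63

Echo's profit: π_E = (384 - 2Q)q_E - (108q_E). Setting ∂π_E/∂q_E = 0: 276 - 4q_E - 2(q_T + q_D) = 0.
Talus's profit: π_T = (384 - 2Q)q_T - (76q_T). Setting ∂π_T/∂q_T = 0: 308 - 4q_T - 2(q_E + q_D) = 0.
Drake's first-order condition: 219 - 4q_D - 2(q_E + q_T) = 0.
Summing all 3 equations gives 803 − 8Q = 0, hence Q = 803/8.
Back-substituting: q_E = (276 − 803/4)/2 = 301/8, q_T = (308 − 803/4)/2 = 429/8, q_D = (219 − 803/4)/2 = 73/8.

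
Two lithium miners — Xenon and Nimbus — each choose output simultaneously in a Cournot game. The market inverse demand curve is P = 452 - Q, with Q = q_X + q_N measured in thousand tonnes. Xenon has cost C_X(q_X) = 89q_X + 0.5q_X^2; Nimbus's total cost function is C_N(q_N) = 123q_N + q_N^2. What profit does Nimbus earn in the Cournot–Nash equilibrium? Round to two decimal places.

Xenon's profit: π_X = (452 - Q)q_X - (89q_X + (1/2)q_X²). Setting ∂π_X/∂q_X = 0: 363 - 3q_X - (q_N) = 0.
Nimbus's first-order condition: 329 - 4q_N - (q_X) = 0.
So q_X = (363 - q_N)/3 and q_N = (329 - q_X)/4.
Substituting one into the other gives q_X = 1123/11 and q_N = 624/11.
Price P = 452 - 1747/11 = 293.1818.
Nimbus's profit: 293.1818·(624/11) - 123·(624/11) - (624/11)² = 6435.9669.

6435.97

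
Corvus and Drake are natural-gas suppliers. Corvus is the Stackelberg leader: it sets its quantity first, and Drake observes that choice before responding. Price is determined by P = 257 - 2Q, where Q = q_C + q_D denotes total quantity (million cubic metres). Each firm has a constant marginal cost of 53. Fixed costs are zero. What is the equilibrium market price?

The follower Drake best-responds to any q_C: π_D = (257 - 2Q)q_D - 53q_D.
Follower FOC: 204 - 2q_C - 4q_D = 0, so q_D(q_C) = (204 - 2q_C)/4.
Corvus substitutes q_D(q_C) into its own profit: π_C = q_C(257 - 2q_C - (204 - 2q_C)/2) - 53q_C = (155 - q_C)q_C - 53q_C.
The leader's first-order condition 102 - 2q_C = 0 yields q_C = 51.
Then q_D = (204 - 2·51)/4 = 51/2.
Total output Q = 153/2, so price P = 257 - 2·(153/2) = 104.

104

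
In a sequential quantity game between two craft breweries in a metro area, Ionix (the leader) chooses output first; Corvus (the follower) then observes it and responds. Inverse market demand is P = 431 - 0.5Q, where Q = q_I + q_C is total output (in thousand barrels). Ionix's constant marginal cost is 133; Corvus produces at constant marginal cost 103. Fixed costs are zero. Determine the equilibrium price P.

200

The follower Corvus best-responds to any q_I: π_C = (431 - 0.5Q)q_C - 103q_C.
∂π_C/∂q_C = 328 - (1/2)q_I - q_C = 0 gives the reaction function q_C = (328 - (1/2)q_I).
The leader anticipates this reaction. Substituting into P = 431 - 0.5Q gives P = 267 - (1/4)q_I, so π_I = (267 - (1/4)q_I)q_I - 133q_I.
The leader's first-order condition 134 - (1/2)q_I = 0 yields q_I = 268.
Then q_C = (328 - (1/2)·268) = 194.
Total output Q = 462, so price P = 431 - (1/2)·462 = 200.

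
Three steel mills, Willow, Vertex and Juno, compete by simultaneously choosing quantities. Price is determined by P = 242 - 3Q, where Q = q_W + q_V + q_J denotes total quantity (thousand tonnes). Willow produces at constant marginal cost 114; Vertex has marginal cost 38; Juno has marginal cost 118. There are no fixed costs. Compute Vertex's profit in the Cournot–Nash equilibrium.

Willow's profit: π_W = (242 - 3Q)q_W - (114q_W). Setting ∂π_W/∂q_W = 0: 128 - 6q_W - 3(q_V + q_J) = 0.
Vertex's profit: π_V = (242 - 3Q)q_V - (38q_V). Setting ∂π_V/∂q_V = 0: 204 - 6q_V - 3(q_W + q_J) = 0.
Juno's profit: π_J = (242 - 3Q)q_J - (118q_J). Setting ∂π_J/∂q_J = 0: 124 - 6q_J - 3(q_W + q_V) = 0.
Summing all 3 equations gives 456 − 12Q = 0, hence Q = 38.
Back-substituting: q_W = (128 − 114)/3 = 14/3, q_V = (204 − 114)/3 = 30, q_J = (124 − 114)/3 = 10/3.
Price P = 242 - 3·38 = 128.
Vertex's profit: (128 - 38)·30 = 2700.

2700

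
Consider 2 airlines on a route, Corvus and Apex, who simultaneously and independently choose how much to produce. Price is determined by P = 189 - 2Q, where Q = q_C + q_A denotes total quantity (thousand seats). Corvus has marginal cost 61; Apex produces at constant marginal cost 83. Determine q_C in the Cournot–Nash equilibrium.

Corvus's profit: π_C = (189 - 2Q)q_C - (61q_C). Setting ∂π_C/∂q_C = 0: 128 - 4q_C - 2(q_A) = 0.
Apex's first-order condition: 106 - 4q_A - 2(q_C) = 0.
Best responses: q_C = (128 - 2q_A)/4, q_A = (106 - 2q_C)/4.
Solving the pair: q_C = 25, q_A = 14.

25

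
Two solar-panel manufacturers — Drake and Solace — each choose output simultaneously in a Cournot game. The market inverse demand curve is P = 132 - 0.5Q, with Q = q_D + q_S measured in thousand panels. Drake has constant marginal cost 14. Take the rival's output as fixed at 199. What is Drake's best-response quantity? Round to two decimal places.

18.50

With the rival's output fixed at 199, Drake's profit is π_D = (132 - (1/2)·199 - (1/2)q_D)q_D - (14q_D) = (65/2 - (1/2)q_D)q_D - (14q_D).
∂π_D/∂q_D = 37/2 - q_D = 0, so q_D = 37/2.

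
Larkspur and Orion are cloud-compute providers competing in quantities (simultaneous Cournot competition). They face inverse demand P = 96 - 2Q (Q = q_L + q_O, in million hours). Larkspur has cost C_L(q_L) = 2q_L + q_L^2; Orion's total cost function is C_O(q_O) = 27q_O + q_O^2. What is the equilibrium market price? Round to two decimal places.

Larkspur's profit: π_L = (96 - 2Q)q_L - (2q_L + q_L²). Setting ∂π_L/∂q_L = 0: 94 - 6q_L - 2(q_O) = 0.
Orion's profit: π_O = (96 - 2Q)q_O - (27q_O + q_O²). Setting ∂π_O/∂q_O = 0: 69 - 6q_O - 2(q_L) = 0.
So q_L = (94 - 2q_O)/6 and q_O = (69 - 2q_L)/6.
Solving the pair: q_L = 213/16, q_O = 113/16.
Total output Q = 163/8, so price P = 96 - 2·(163/8) = 221/4.

55.25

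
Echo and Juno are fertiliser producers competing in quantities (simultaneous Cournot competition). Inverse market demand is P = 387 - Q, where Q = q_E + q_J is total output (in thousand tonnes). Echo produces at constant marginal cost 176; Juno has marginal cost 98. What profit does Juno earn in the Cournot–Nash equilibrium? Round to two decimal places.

Echo's profit: π_E = (387 - Q)q_E - (176q_E). Setting ∂π_E/∂q_E = 0: 211 - 2q_E - (q_J) = 0.
Juno's profit: π_J = (387 - Q)q_J - (98q_J). Setting ∂π_J/∂q_J = 0: 289 - 2q_J - (q_E) = 0.
Best responses: q_E = (211 - q_J)/2, q_J = (289 - q_E)/2.
Solving the pair: q_E = 133/3, q_J = 367/3.
Price P = 387 - 500/3 = 661/3.
Juno's profit: (661/3 - 98)·(367/3) = 14965.4444.

14965.44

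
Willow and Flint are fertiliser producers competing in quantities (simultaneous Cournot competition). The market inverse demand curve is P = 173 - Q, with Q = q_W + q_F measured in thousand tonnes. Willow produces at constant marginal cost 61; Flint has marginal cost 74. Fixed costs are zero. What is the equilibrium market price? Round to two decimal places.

102.67

Willow's profit: π_W = (173 - Q)q_W - (61q_W). Setting ∂π_W/∂q_W = 0: 112 - 2q_W - (q_F) = 0.
Flint's profit: π_F = (173 - Q)q_F - (74q_F). Setting ∂π_F/∂q_F = 0: 99 - 2q_F - (q_W) = 0.
Best responses: q_W = (112 - q_F)/2, q_F = (99 - q_W)/2.
Substituting one into the other gives q_W = 125/3 and q_F = 86/3.
Total output Q = 211/3, so price P = 173 - 211/3 = 308/3.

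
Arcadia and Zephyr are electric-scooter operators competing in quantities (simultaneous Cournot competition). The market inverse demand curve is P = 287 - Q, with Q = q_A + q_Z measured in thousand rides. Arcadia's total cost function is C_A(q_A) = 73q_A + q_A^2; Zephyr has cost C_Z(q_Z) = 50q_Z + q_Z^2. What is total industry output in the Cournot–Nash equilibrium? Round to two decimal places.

90.20

Arcadia's profit: π_A = (287 - Q)q_A - (73q_A + q_A²). Setting ∂π_A/∂q_A = 0: 214 - 4q_A - (q_Z) = 0.
Zephyr's profit: π_Z = (287 - Q)q_Z - (50q_Z + q_Z²). Setting ∂π_Z/∂q_Z = 0: 237 - 4q_Z - (q_A) = 0.
So q_A = (214 - q_Z)/4 and q_Z = (237 - q_A)/4.
Substituting one into the other gives q_A = 619/15 and q_Z = 734/15.
Total output Q = 619/15 + 734/15 = 451/5.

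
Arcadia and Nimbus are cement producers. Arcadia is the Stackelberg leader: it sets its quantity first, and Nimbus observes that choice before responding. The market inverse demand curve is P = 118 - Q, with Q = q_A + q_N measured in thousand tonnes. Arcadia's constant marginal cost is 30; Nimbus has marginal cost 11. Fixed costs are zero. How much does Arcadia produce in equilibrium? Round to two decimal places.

Solve by backward induction. Given q_A, the follower Nimbus maximises π_N = (118 - q_A - q_N)q_N - 11q_N.
Setting the follower's marginal profit to zero, 107 - q_A - 2q_N = 0, i.e. q_N = (107 - q_A)/2.
Arcadia substitutes q_N(q_A) into its own profit: π_A = q_A(118 - q_A - (107 - q_A)/2) - 30q_A = (129/2 - (1/2)q_A)q_A - 30q_A.
Maximising: ∂π_A/∂q_A = 69/2 - q_A = 0, giving q_A = 69/2.
Then q_N = (107 - 69/2)/2 = 145/4.

34.50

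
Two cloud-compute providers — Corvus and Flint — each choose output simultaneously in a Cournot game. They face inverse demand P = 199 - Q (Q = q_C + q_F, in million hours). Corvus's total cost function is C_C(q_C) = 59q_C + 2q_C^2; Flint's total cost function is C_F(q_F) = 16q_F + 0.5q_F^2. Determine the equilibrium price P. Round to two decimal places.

128.71

Corvus's profit: π_C = (199 - Q)q_C - (59q_C + 2q_C²). Setting ∂π_C/∂q_C = 0: 140 - 6q_C - (q_F) = 0.
Flint's first-order condition: 183 - 3q_F - (q_C) = 0.
Best responses: q_C = (140 - q_F)/6, q_F = (183 - q_C)/3.
Substituting one into the other gives q_C = 237/17 and q_F = 958/17.
Total output Q = 1195/17, so price P = 199 - 1195/17 = 128.7059.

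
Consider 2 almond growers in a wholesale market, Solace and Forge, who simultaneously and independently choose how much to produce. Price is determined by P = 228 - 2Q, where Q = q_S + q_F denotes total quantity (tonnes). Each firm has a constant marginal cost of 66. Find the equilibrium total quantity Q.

54

A representative firm's profit is π_i = q_i(228 - 2Q) - 66q_i.
First-order condition (treating rivals' output as given): 162 - 4q_i - 2q_j = 0.
By symmetry each firm produces the same amount; substituting q_j = q_i yields q_i = 162/6 = 27.
Total output Q = 27 + 27 = 54.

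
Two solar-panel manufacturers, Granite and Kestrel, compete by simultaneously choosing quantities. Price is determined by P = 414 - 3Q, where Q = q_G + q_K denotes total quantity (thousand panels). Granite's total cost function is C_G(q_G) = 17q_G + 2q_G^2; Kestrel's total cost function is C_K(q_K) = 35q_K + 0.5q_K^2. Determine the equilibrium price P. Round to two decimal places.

205.43

Granite's profit: π_G = (414 - 3Q)q_G - (17q_G + 2q_G²). Setting ∂π_G/∂q_G = 0: 397 - 10q_G - 3(q_K) = 0.
Kestrel's profit: π_K = (414 - 3Q)q_K - (35q_K + (1/2)q_K²). Setting ∂π_K/∂q_K = 0: 379 - 7q_K - 3(q_G) = 0.
So q_G = (397 - 3q_K)/10 and q_K = (379 - 3q_G)/7.
Substituting one into the other gives q_G = 1642/61 and q_K = 42.6066.
Total output Q = 69.5246, so price P = 414 - 3·69.5246 = 205.4262.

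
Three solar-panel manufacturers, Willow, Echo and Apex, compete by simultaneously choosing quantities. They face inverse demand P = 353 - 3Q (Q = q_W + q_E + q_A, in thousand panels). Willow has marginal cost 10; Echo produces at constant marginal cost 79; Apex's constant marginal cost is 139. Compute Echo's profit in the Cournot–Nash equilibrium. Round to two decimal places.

1463.02

Willow's profit: π_W = (353 - 3Q)q_W - (10q_W). Setting ∂π_W/∂q_W = 0: 343 - 6q_W - 3(q_E + q_A) = 0.
Echo's first-order condition: 274 - 6q_E - 3(q_W + q_A) = 0.
Apex's profit: π_A = (353 - 3Q)q_A - (139q_A). Setting ∂π_A/∂q_A = 0: 214 - 6q_A - 3(q_W + q_E) = 0.
Adding the 3 conditions: 831 − 6Q − 6Q = 0, i.e. Q = 277/4.
Back-substituting: q_W = (343 − 831/4)/3 = 541/12, q_E = (274 − 831/4)/3 = 265/12, q_A = (214 − 831/4)/3 = 25/12.
Price P = 353 - 3·(277/4) = 581/4.
Echo's profit: (581/4 - 79)·(265/12) = 1463.0208.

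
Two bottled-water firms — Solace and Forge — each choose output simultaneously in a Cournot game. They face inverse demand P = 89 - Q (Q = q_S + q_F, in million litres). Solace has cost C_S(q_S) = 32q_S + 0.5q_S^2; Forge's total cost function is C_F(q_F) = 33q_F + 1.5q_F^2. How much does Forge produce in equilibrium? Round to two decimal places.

7.93

Solace's profit: π_S = (89 - Q)q_S - (32q_S + (1/2)q_S²). Setting ∂π_S/∂q_S = 0: 57 - 3q_S - (q_F) = 0.
Forge's profit: π_F = (89 - Q)q_F - (33q_F + (3/2)q_F²). Setting ∂π_F/∂q_F = 0: 56 - 5q_F - (q_S) = 0.
Best responses: q_S = (57 - q_F)/3, q_F = (56 - q_S)/5.
Substituting one into the other gives q_S = 229/14 and q_F = 111/14.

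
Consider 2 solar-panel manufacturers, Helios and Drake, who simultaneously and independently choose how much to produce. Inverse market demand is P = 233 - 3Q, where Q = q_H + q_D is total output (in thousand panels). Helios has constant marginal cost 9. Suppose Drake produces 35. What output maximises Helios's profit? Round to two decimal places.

With the rival's output fixed at 35, Helios's profit is π_H = (233 - 3·35 - 3q_H)q_H - (9q_H) = (128 - 3q_H)q_H - (9q_H).
∂π_H/∂q_H = 119 - 6q_H = 0, so q_H = 119/6.

19.83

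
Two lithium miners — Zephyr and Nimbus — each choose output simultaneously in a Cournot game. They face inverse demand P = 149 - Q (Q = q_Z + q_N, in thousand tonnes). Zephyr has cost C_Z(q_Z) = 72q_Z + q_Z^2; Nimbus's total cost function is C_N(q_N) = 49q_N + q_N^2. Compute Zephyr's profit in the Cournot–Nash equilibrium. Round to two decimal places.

384.57

Zephyr's profit: π_Z = (149 - Q)q_Z - (72q_Z + q_Z²). Setting ∂π_Z/∂q_Z = 0: 77 - 4q_Z - (q_N) = 0.
Nimbus's profit: π_N = (149 - Q)q_N - (49q_N + q_N²). Setting ∂π_N/∂q_N = 0: 100 - 4q_N - (q_Z) = 0.
Rearranging gives the reaction functions q_Z = (77 - q_N)/4 and q_N = (100 - q_Z)/4.
Substituting one into the other gives q_Z = 208/15 and q_N = 323/15.
Price P = 149 - 177/5 = 568/5.
Zephyr's profit: (568/5)·(208/15) - 72·(208/15) - (208/15)² = 384.5689.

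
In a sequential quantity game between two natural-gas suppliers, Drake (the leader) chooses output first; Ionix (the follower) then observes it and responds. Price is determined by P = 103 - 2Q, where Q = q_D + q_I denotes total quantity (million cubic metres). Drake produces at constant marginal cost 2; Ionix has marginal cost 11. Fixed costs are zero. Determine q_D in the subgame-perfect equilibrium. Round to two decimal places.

Solve by backward induction. Given q_D, the follower Ionix maximises π_I = (103 - 2q_D - 2q_I)q_I - 11q_I.
Follower FOC: 92 - 2q_D - 4q_I = 0, so q_I(q_D) = (92 - 2q_D)/4.
The leader anticipates this reaction. Substituting into P = 103 - 2Q gives P = 57 - q_D, so π_D = (57 - q_D)q_D - 2q_D.
Maximising: ∂π_D/∂q_D = 55 - 2q_D = 0, giving q_D = 55/2.
Then q_I = (92 - 2·(55/2))/4 = 37/4.

27.50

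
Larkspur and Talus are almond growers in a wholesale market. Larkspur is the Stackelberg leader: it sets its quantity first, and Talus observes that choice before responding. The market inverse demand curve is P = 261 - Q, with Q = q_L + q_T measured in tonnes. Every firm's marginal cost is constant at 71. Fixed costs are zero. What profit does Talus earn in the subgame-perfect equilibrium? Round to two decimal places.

2256.25

Solve by backward induction. Given q_L, the follower Talus maximises π_T = (261 - q_L - q_T)q_T - 71q_T.
Setting the follower's marginal profit to zero, 190 - q_L - 2q_T = 0, i.e. q_T = (190 - q_L)/2.
Larkspur substitutes q_T(q_L) into its own profit: π_L = q_L(261 - q_L - (190 - q_L)/2) - 71q_L = (166 - (1/2)q_L)q_L - 71q_L.
Leader FOC: 95 - q_L = 0, so q_L = 95.
Then q_T = (190 - 95)/2 = 95/2.
Price P = 261 - 285/2 = 237/2.
Talus's profit: (237/2 - 71)·(95/2) = 2256.2500.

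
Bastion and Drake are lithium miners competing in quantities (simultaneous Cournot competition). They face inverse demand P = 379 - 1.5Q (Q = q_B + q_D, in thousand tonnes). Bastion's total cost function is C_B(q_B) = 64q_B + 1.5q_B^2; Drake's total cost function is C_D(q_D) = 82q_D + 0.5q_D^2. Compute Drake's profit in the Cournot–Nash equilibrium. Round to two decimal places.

Bastion's profit: π_B = (379 - 1.5Q)q_B - (64q_B + (3/2)q_B²). Setting ∂π_B/∂q_B = 0: 315 - 6q_B - (3/2)(q_D) = 0.
Drake's profit: π_D = (379 - 1.5Q)q_D - (82q_D + (1/2)q_D²). Setting ∂π_D/∂q_D = 0: 297 - 4q_D - (3/2)(q_B) = 0.
Best responses: q_B = (315 - (3/2)q_D)/6, q_D = (297 - (3/2)q_B)/4.
Substituting one into the other gives q_B = 1086/29 and q_D = 1746/29.
Price P = 379 - (3/2)·97.6552 = 232.5172.
Drake's profit: 232.5172·(1746/29) - 82·(1746/29) - (1/2)(1746/29)² = 7249.7408.

7249.74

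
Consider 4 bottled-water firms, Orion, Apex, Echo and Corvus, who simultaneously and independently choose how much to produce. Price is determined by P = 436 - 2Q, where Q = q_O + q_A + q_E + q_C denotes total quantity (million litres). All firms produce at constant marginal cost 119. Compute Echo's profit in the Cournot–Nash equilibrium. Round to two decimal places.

2009.78

A representative firm's profit is π_i = q_i(436 - 2Q) - 119q_i.
First-order condition (treating rivals' output as given): 317 - 4q_i - 2·Σ_{j≠i} q_j = 0.
By symmetry each firm produces the same amount; substituting Σ_{j≠i} q_j = 3q_i yields q_i = 317/10.
Price P = 436 - 2·(634/5) = 912/5.
Echo's profit: (912/5 - 119)·(317/10) = 2009.7800.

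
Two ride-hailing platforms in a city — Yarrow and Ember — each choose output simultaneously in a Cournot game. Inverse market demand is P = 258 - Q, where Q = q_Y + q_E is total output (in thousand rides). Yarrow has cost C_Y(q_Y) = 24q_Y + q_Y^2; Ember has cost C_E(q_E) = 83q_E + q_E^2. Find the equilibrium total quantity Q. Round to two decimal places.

81.80

Yarrow's profit: π_Y = (258 - Q)q_Y - (24q_Y + q_Y²). Setting ∂π_Y/∂q_Y = 0: 234 - 4q_Y - (q_E) = 0.
Ember's profit: π_E = (258 - Q)q_E - (83q_E + q_E²). Setting ∂π_E/∂q_E = 0: 175 - 4q_E - (q_Y) = 0.
Best responses: q_Y = (234 - q_E)/4, q_E = (175 - q_Y)/4.
Solving the pair: q_Y = 761/15, q_E = 466/15.
Total output Q = 761/15 + 466/15 = 409/5.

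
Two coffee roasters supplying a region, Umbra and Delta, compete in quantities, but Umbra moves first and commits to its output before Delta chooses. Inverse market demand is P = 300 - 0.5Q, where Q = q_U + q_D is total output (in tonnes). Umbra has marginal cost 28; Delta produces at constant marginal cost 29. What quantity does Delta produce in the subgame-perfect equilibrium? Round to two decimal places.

Solve by backward induction. Given q_U, the follower Delta maximises π_D = (300 - (1/2)q_U - (1/2)q_D)q_D - 29q_D.
Setting the follower's marginal profit to zero, 271 - (1/2)q_U - q_D = 0, i.e. q_D = (271 - (1/2)q_U).
Umbra substitutes q_D(q_U) into its own profit: π_U = q_U(300 - (1/2)q_U - (271 - (1/2)q_U)/2) - 28q_U = (329/2 - (1/4)q_U)q_U - 28q_U.
The leader's first-order condition 273/2 - (1/2)q_U = 0 yields q_U = 273.
Then q_D = (271 - (1/2)·273) = 269/2.

134.50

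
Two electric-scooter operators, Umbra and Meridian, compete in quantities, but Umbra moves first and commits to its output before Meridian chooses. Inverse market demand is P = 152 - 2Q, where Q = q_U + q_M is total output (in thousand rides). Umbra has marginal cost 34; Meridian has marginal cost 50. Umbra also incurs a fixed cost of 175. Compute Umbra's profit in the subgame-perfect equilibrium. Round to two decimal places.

Solve by backward induction. Given q_U, the follower Meridian maximises π_M = (152 - 2q_U - 2q_M)q_M - 50q_M.
Follower FOC: 102 - 2q_U - 4q_M = 0, so q_M(q_U) = (102 - 2q_U)/4.
The leader anticipates this reaction. Substituting into P = 152 - 2Q gives P = 101 - q_U, so π_U = (101 - q_U)q_U - 34q_U.
Maximising: ∂π_U/∂q_U = 67 - 2q_U = 0, giving q_U = 67/2.
Then q_M = (102 - 2·(67/2))/4 = 35/4.
Price P = 152 - 2·(169/4) = 135/2.
Umbra's profit: (135/2 - 34)·(67/2) - 175 = 947.2500.

947.25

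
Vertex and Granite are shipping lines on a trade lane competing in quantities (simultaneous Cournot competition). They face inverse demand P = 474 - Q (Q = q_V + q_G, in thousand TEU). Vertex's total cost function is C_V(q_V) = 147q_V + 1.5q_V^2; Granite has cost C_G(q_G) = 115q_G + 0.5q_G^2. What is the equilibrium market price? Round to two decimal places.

324.71

Vertex's profit: π_V = (474 - Q)q_V - (147q_V + (3/2)q_V²). Setting ∂π_V/∂q_V = 0: 327 - 5q_V - (q_G) = 0.
Granite's profit: π_G = (474 - Q)q_G - (115q_G + (1/2)q_G²). Setting ∂π_G/∂q_G = 0: 359 - 3q_G - (q_V) = 0.
Best responses: q_V = (327 - q_G)/5, q_G = (359 - q_V)/3.
Solving the pair: q_V = 311/7, q_G = 734/7.
Total output Q = 1045/7, so price P = 474 - 1045/7 = 324.7143.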